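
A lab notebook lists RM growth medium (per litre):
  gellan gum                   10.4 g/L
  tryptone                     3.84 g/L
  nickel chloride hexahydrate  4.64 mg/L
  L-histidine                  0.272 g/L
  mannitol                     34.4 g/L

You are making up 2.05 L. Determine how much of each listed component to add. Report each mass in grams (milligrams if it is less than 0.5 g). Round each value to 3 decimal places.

Scale factor relative to 1 L: 2.05.
gellan gum: 10.4 g/L × 2.05 L = 21.320 g
tryptone: 3.84 g/L × 2.05 L = 7.872 g
nickel chloride hexahydrate: 4.64 mg/L × 2.05 L = 9.512 mg
L-histidine: 0.272 g/L × 2.05 L = 0.558 g
mannitol: 34.4 g/L × 2.05 L = 70.520 g

gellan gum 21.320 g; tryptone 7.872 g; nickel chloride hexahydrate 9.512 mg; L-histidine 0.558 g; mannitol 70.520 g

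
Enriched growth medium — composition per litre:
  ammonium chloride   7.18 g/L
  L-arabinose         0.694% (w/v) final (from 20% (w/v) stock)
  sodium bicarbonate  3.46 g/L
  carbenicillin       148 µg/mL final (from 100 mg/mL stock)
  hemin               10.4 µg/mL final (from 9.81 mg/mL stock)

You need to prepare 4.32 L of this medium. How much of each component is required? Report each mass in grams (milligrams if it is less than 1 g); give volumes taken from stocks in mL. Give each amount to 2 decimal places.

ammonium chloride 31.02 g; L-arabinose 149.90 mL; sodium bicarbonate 14.95 g; carbenicillin 6.39 mL; hemin 4.58 mL

Working volume: 4.32 L.
ammonium chloride: 7.18 g/L × 4.32 L = 31.02 g
L-arabinose: V = C2·V2/C1 = 0.694% ÷ 20% × 4320 mL = 149.90 mL
sodium bicarbonate: 3.46 g/L × 4.32 L = 14.95 g
carbenicillin: V = C2·V2/C1 = 148 µg/mL × 4320 mL ÷ 100000 µg/mL = 6.39 mL
hemin: dilute stock: 10.4 µg/mL × 4320 mL ÷ 9810 µg/mL = 4.58 mL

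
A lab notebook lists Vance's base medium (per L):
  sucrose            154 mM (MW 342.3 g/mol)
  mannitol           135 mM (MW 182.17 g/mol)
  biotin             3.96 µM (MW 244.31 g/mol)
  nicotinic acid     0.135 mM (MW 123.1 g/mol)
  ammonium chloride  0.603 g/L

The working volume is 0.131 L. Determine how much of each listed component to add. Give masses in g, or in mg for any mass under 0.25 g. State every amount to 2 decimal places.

sucrose 6.91 g; mannitol 3.22 g; biotin 0.13 mg; nicotinic acid 2.18 mg; ammonium chloride 78.99 mg

Scale factor relative to 1 L: 0.131.
sucrose: 154 mmol/L × 342.3 g/mol × 0.131 L ÷ 1000 = 6.91 g
mannitol: 135 mmol/L × 182.17 g/mol × 0.131 L ÷ 1000 = 3.22 g
biotin: 3.96 µmol/L × 244.31 g/mol × 0.131 L ÷ 1000 = 0.13 mg
nicotinic acid: 0.135 mmol/L × 123.1 mg/mmol × 0.131 L = 2.18 mg
ammonium chloride: 0.603 g/L × 0.131 L = 0.078993 g = 78.99 mg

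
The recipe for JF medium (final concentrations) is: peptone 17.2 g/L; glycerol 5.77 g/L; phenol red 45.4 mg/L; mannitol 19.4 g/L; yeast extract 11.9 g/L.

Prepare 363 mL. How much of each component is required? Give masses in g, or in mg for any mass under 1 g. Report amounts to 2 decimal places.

Working volume: 363 mL = 0.363 L.
peptone: 17.2 g/L × 0.363 L = 6.24 g
glycerol: 5.77 g/L × 0.363 L = 2.09 g
phenol red: 45.4 mg/L × 0.363 L = 16.48 mg
mannitol: 19.4 g/L × 0.363 L = 7.04 g
yeast extract: 11.9 g/L × 0.363 L = 4.32 g

peptone 6.24 g; glycerol 2.09 g; phenol red 16.48 mg; mannitol 7.04 g; yeast extract 4.32 g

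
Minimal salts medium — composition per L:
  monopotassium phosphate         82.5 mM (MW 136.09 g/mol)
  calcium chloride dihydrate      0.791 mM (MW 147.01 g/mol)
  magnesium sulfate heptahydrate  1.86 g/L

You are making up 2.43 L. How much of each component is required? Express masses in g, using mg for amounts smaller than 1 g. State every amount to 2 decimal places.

Scale factor relative to 1 L: 2.43.
monopotassium phosphate: 82.5 mmol/L × 136.09 g/mol × 2.43 L ÷ 1000 = 27.28 g
calcium chloride dihydrate: 0.791 mmol/L × 147.01 mg/mmol × 2.43 L = 282.57 mg
magnesium sulfate heptahydrate: 1.86 g/L × 2.43 L = 4.52 g

monopotassium phosphate 27.28 g; calcium chloride dihydrate 282.57 mg; magnesium sulfate heptahydrate 4.52 g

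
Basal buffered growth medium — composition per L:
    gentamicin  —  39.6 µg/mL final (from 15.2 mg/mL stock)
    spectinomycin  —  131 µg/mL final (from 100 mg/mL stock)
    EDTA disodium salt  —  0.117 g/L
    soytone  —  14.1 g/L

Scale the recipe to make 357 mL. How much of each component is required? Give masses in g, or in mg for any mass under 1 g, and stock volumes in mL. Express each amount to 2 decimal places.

Working volume: 357 mL = 0.357 L.
gentamicin: dilute stock: 39.6 µg/mL × 357 mL ÷ 15200 µg/mL = 0.93 mL
spectinomycin: V = C2·V2/C1 = 131 µg/mL × 357 mL ÷ 100000 µg/mL = 0.47 mL
EDTA disodium salt: 0.117 g/L × 0.357 L = 0.041769 g = 41.77 mg
soytone: 14.1 g/L × 0.357 L = 5.03 g

gentamicin 0.93 mL; spectinomycin 0.47 mL; EDTA disodium salt 41.77 mg; soytone 5.03 g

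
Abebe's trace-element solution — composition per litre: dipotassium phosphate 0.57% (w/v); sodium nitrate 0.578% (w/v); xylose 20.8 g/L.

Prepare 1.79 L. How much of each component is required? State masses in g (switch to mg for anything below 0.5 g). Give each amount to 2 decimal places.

dipotassium phosphate 10.20 g; sodium nitrate 10.35 g; xylose 37.23 g

Scale factor relative to 1 L: 1.79.
dipotassium phosphate: 0.57 g per 100 mL × 1790 mL ÷ 100 = 10.20 g
sodium nitrate: 0.578% w/v = 5.78 g/L → 5.78 × 1.79 L = 10.35 g
xylose: 20.8 g/L × 1.79 L = 37.23 g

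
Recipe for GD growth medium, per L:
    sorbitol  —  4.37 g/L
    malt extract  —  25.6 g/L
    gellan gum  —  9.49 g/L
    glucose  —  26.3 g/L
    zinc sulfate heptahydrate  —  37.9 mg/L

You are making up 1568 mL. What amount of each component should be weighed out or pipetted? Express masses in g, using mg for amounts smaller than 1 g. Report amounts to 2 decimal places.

sorbitol 6.85 g; malt extract 40.14 g; gellan gum 14.88 g; glucose 41.24 g; zinc sulfate heptahydrate 59.43 mg

Scale factor relative to 1 L: 1.568.
sorbitol: 4.37 g/L × 1.568 L = 6.85 g
malt extract: 25.6 g/L × 1.568 L = 40.14 g
gellan gum: 9.49 g/L × 1.568 L = 14.88 g
glucose: 26.3 g/L × 1.568 L = 41.24 g
zinc sulfate heptahydrate: 37.9 mg/L × 1.568 L = 59.43 mg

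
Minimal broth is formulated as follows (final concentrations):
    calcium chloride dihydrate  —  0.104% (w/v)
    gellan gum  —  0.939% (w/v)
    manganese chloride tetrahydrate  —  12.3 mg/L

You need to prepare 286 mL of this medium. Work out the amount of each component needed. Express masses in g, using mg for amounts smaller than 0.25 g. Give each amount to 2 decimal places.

calcium chloride dihydrate 0.30 g; gellan gum 2.69 g; manganese chloride tetrahydrate 3.52 mg

Target volume = 286 mL = 0.286 L.
calcium chloride dihydrate: 0.104% w/v = 1.04 g/L → 1.04 × 0.286 L = 0.30 g
gellan gum: 0.939 g per 100 mL × 286 mL ÷ 100 = 2.69 g
manganese chloride tetrahydrate: 12.3 mg/L × 0.286 L = 3.52 mg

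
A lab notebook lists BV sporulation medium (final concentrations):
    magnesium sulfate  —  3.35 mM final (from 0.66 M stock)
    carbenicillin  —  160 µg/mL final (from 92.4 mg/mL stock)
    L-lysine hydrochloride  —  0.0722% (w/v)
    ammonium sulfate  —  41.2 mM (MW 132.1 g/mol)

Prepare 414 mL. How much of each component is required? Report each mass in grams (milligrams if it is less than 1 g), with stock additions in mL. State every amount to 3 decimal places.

Scale factor relative to 1 L: 0.414.
magnesium sulfate: dilute stock: 3.35 mM × 414 mL ÷ 660 mM = 2.101 mL
carbenicillin: V = C2·V2/C1 = 160 µg/mL × 414 mL ÷ 92400 µg/mL = 0.717 mL
L-lysine hydrochloride: 0.0722% w/v = 0.722 g/L → 0.722 × 0.414 L = 0.298908 g = 298.908 mg
ammonium sulfate: 41.2 mmol/L × 132.1 g/mol × 0.414 L ÷ 1000 = 2.253 g

magnesium sulfate 2.101 mL; carbenicillin 0.717 mL; L-lysine hydrochloride 298.908 mg; ammonium sulfate 2.253 g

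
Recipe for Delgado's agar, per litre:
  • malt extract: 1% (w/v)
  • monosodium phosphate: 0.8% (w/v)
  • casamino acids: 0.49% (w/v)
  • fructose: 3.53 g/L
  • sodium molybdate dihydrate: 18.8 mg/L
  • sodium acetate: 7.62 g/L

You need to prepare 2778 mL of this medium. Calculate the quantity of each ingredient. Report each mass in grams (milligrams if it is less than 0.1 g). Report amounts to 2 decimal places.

malt extract 27.78 g; monosodium phosphate 22.22 g; casamino acids 13.61 g; fructose 9.81 g; sodium molybdate dihydrate 52.23 mg; sodium acetate 21.17 g

Target volume = 2778 mL = 2.778 L.
malt extract: 1% w/v = 10 g/L → 10 × 2.778 L = 27.78 g
monosodium phosphate: 0.8% w/v = 8 g/L → 8 × 2.778 L = 22.22 g
casamino acids: 0.49% w/v = 4.9 g/L → 4.9 × 2.778 L = 13.61 g
fructose: 3.53 g/L × 2.778 L = 9.81 g
sodium molybdate dihydrate: 18.8 mg/L × 2.778 L = 52.23 mg
sodium acetate: 7.62 g/L × 2.778 L = 21.17 g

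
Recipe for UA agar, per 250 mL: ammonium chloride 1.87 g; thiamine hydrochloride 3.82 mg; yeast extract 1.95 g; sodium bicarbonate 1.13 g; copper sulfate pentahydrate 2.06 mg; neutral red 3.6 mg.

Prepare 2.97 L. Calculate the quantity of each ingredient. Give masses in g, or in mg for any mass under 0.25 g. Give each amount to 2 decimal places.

Scale factor = 2970 mL / 250 mL = 11.88.
ammonium chloride: 1.87 g × (2970 mL / 250 mL) = 22.22 g
thiamine hydrochloride: 3.82 mg × (2970 mL / 250 mL) = 45.38 mg
yeast extract: 1.95 g × (2970 mL / 250 mL) = 23.17 g
sodium bicarbonate: 1.13 g × (2970 mL / 250 mL) = 13.42 g
copper sulfate pentahydrate: 2.06 mg × (2970 mL / 250 mL) = 24.47 mg
neutral red: 3.6 mg × (2970 mL / 250 mL) = 42.77 mg

ammonium chloride 22.22 g; thiamine hydrochloride 45.38 mg; yeast extract 23.17 g; sodium bicarbonate 13.42 g; copper sulfate pentahydrate 24.47 mg; neutral red 42.77 mg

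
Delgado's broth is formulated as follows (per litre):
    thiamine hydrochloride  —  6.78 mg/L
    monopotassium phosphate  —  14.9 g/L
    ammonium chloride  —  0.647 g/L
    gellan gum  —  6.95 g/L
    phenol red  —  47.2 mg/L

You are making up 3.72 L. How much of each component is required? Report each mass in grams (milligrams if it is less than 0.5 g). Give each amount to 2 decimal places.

thiamine hydrochloride 25.22 mg; monopotassium phosphate 55.43 g; ammonium chloride 2.41 g; gellan gum 25.85 g; phenol red 175.58 mg

Working volume: 3.72 L.
thiamine hydrochloride: 6.78 mg/L × 3.72 L = 25.22 mg
monopotassium phosphate: 14.9 g/L × 3.72 L = 55.43 g
ammonium chloride: 0.647 g/L × 3.72 L = 2.41 g
gellan gum: 6.95 g/L × 3.72 L = 25.85 g
phenol red: 47.2 mg/L × 3.72 L = 175.58 mg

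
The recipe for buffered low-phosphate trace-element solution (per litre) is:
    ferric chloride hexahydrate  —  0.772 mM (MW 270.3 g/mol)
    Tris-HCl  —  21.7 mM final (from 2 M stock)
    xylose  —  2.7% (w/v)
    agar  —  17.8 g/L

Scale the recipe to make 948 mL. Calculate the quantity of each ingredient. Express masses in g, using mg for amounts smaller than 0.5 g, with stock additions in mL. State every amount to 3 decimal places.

ferric chloride hexahydrate 197.821 mg; Tris-HCl 10.286 mL; xylose 25.596 g; agar 16.874 g

Working volume: 948 mL = 0.948 L.
ferric chloride hexahydrate: 0.772 mmol/L × 270.3 mg/mmol × 0.948 L = 197.821 mg
Tris-HCl: dilute stock: 21.7 mM × 948 mL ÷ 2000 mM = 10.286 mL
xylose: 2.7 g per 100 mL × 948 mL ÷ 100 = 25.596 g
agar: 17.8 g/L × 0.948 L = 16.874 g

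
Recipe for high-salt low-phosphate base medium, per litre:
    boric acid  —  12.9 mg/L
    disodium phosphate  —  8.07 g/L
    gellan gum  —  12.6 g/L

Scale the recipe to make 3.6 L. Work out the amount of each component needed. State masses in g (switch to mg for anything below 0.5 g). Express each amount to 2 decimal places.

boric acid 46.44 mg; disodium phosphate 29.05 g; gellan gum 45.36 g

Scale factor relative to 1 L: 3.6.
boric acid: 12.9 mg/L × 3.6 L = 46.44 mg
disodium phosphate: 8.07 g/L × 3.6 L = 29.05 g
gellan gum: 12.6 g/L × 3.6 L = 45.36 g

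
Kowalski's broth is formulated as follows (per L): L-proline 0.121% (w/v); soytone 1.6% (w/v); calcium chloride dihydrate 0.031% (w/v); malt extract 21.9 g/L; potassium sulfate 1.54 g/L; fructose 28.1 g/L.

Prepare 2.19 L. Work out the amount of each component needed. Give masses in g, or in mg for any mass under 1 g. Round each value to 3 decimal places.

L-proline 2.650 g; soytone 35.040 g; calcium chloride dihydrate 678.900 mg; malt extract 47.961 g; potassium sulfate 3.373 g; fructose 61.539 g

Working volume: 2.19 L.
L-proline: 0.121% w/v = 1.21 g/L → 1.21 × 2.19 L = 2.650 g
soytone: 1.6% w/v = 16 g/L → 16 × 2.19 L = 35.040 g
calcium chloride dihydrate: 0.031 g per 100 mL × 2190 mL ÷ 100 = 0.6789 g = 678.900 mg
malt extract: 21.9 g/L × 2.19 L = 47.961 g
potassium sulfate: 1.54 g/L × 2.19 L = 3.373 g
fructose: 28.1 g/L × 2.19 L = 61.539 g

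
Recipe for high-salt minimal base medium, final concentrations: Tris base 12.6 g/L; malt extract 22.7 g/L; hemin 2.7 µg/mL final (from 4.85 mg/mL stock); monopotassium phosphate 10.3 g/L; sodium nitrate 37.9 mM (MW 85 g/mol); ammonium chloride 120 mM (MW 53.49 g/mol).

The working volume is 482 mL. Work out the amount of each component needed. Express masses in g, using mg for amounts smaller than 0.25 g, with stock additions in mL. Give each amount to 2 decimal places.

Tris base 6.07 g; malt extract 10.94 g; hemin 0.27 mL; monopotassium phosphate 4.96 g; sodium nitrate 1.55 g; ammonium chloride 3.09 g

Scale factor relative to 1 L: 0.482.
Tris base: 12.6 g/L × 0.482 L = 6.07 g
malt extract: 22.7 g/L × 0.482 L = 10.94 g
hemin: dilute stock: 2.7 µg/mL × 482 mL ÷ 4850 µg/mL = 0.27 mL
monopotassium phosphate: 10.3 g/L × 0.482 L = 4.96 g
sodium nitrate: 37.9 mmol/L × 85 g/mol × 0.482 L ÷ 1000 = 1.55 g
ammonium chloride: 120 mmol/L × 53.49 g/mol × 0.482 L ÷ 1000 = 3.09 g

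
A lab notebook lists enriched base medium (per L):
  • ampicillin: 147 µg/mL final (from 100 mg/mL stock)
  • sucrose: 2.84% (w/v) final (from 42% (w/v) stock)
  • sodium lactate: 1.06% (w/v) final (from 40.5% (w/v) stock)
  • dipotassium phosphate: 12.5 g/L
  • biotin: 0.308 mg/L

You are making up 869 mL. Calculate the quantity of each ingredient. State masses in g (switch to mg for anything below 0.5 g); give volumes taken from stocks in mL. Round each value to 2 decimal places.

ampicillin 1.28 mL; sucrose 58.76 mL; sodium lactate 22.74 mL; dipotassium phosphate 10.86 g; biotin 0.27 mg

Scale factor relative to 1 L: 0.869.
ampicillin: V = C2·V2/C1 = 147 µg/mL × 869 mL ÷ 100000 µg/mL = 1.28 mL
sucrose: dilute stock: 2.84% ÷ 42% × 869 mL = 58.76 mL
sodium lactate: C1V1 = C2V2 → 1.06% ÷ 40.5% × 869 mL = 22.74 mL
dipotassium phosphate: 12.5 g/L × 0.869 L = 10.86 g
biotin: 0.308 mg/L × 0.869 L = 0.27 mg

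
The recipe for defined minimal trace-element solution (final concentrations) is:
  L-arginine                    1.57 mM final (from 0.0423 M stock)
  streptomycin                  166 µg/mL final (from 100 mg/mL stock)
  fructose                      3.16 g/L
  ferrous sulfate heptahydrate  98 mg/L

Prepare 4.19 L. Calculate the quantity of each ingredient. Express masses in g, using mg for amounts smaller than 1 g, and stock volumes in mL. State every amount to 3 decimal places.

L-arginine 155.515 mL; streptomycin 6.955 mL; fructose 13.240 g; ferrous sulfate heptahydrate 410.620 mg

Working volume: 4.19 L.
L-arginine: V = C2·V2/C1 = 1.57 mM × 4190 mL ÷ 42.3 mM = 155.515 mL
streptomycin: V = C2·V2/C1 = 166 µg/mL × 4190 mL ÷ 100000 µg/mL = 6.955 mL
fructose: 3.16 g/L × 4.19 L = 13.240 g
ferrous sulfate heptahydrate: 98 mg/L × 4.19 L = 410.620 mg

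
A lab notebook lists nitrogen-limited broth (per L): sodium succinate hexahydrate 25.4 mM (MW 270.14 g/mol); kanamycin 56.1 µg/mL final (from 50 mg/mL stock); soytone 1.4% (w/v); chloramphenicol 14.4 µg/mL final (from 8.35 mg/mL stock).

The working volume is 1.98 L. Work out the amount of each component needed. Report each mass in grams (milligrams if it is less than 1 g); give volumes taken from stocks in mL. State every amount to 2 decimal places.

sodium succinate hexahydrate 13.59 g; kanamycin 2.22 mL; soytone 27.72 g; chloramphenicol 3.41 mL

Scale factor relative to 1 L: 1.98.
sodium succinate hexahydrate: 25.4 mmol/L × 270.14 g/mol × 1.98 L ÷ 1000 = 13.59 g
kanamycin: V = C2·V2/C1 = 56.1 µg/mL × 1980 mL ÷ 50000 µg/mL = 2.22 mL
soytone: 1.4 g per 100 mL × 1980 mL ÷ 100 = 27.72 g
chloramphenicol: C1V1 = C2V2 → 14.4 µg/mL × 1980 mL ÷ 8350 µg/mL = 3.41 mL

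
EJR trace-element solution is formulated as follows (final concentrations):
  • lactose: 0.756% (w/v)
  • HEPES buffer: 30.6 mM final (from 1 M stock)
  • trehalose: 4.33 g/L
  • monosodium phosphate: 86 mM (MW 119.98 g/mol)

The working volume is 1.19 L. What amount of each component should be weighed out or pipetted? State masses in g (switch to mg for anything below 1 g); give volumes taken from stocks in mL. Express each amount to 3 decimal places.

Scale factor relative to 1 L: 1.19.
lactose: 0.756% w/v = 7.56 g/L → 7.56 × 1.19 L = 8.996 g
HEPES buffer: V = C2·V2/C1 = 30.6 mM × 1190 mL ÷ 1000 mM = 36.414 mL
trehalose: 4.33 g/L × 1.19 L = 5.153 g
monosodium phosphate: 86 mmol/L × 119.98 g/mol × 1.19 L ÷ 1000 = 12.279 g

lactose 8.996 g; HEPES buffer 36.414 mL; trehalose 5.153 g; monosodium phosphate 12.279 g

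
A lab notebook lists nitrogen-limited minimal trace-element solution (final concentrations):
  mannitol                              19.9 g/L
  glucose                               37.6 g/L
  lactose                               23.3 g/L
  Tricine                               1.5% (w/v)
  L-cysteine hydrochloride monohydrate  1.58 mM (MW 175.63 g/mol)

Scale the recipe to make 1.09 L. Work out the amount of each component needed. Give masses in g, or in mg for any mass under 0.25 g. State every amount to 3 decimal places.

mannitol 21.691 g; glucose 40.984 g; lactose 25.397 g; Tricine 16.350 g; L-cysteine hydrochloride monohydrate 0.302 g

Scale factor relative to 1 L: 1.09.
mannitol: 19.9 g/L × 1.09 L = 21.691 g
glucose: 37.6 g/L × 1.09 L = 40.984 g
lactose: 23.3 g/L × 1.09 L = 25.397 g
Tricine: 1.5 g per 100 mL × 1090 mL ÷ 100 = 16.350 g
L-cysteine hydrochloride monohydrate: 1.58 mmol/L × 175.63 g/mol × 1.09 L ÷ 1000 = 0.302 g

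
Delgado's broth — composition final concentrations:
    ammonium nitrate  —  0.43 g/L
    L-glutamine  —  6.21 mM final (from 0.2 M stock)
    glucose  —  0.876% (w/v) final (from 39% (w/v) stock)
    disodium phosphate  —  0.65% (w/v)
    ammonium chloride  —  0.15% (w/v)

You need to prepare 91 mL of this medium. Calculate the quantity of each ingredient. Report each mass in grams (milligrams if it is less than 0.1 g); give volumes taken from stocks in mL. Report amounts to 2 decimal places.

Target volume = 91 mL = 0.091 L.
ammonium nitrate: 0.43 g/L × 0.091 L = 0.03913 g = 39.13 mg
L-glutamine: dilute stock: 6.21 mM × 91 mL ÷ 200 mM = 2.83 mL
glucose: C1V1 = C2V2 → 0.876% ÷ 39% × 91 mL = 2.04 mL
disodium phosphate: 0.65 g per 100 mL × 91 mL ÷ 100 = 0.59 g
ammonium chloride: 0.15% w/v = 1.5 g/L → 1.5 × 0.091 L = 0.14 g

ammonium nitrate 39.13 mg; L-glutamine 2.83 mL; glucose 2.04 mL; disodium phosphate 0.59 g; ammonium chloride 0.14 g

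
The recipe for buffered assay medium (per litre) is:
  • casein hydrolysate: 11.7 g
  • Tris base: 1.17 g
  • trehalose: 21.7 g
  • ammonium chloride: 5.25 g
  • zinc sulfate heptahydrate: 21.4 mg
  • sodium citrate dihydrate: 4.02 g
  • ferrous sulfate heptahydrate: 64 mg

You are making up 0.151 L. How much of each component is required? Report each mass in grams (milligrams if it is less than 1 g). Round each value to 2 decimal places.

casein hydrolysate 1.77 g; Tris base 176.67 mg; trehalose 3.28 g; ammonium chloride 792.75 mg; zinc sulfate heptahydrate 3.23 mg; sodium citrate dihydrate 607.02 mg; ferrous sulfate heptahydrate 9.66 mg

Scale factor = 151 mL / 1000 mL = 0.151.
casein hydrolysate: 11.7 g × (151 mL / 1000 mL) = 1.77 g
Tris base: 1.17 g × (151 mL / 1000 mL) = 0.17667 g = 176.67 mg
trehalose: 21.7 g × (151 mL / 1000 mL) = 3.28 g
ammonium chloride: 5.25 g × (151 mL / 1000 mL) = 0.79275 g = 792.75 mg
zinc sulfate heptahydrate: 21.4 mg × (151 mL / 1000 mL) = 3.23 mg
sodium citrate dihydrate: 4.02 g × (151 mL / 1000 mL) = 0.60702 g = 607.02 mg
ferrous sulfate heptahydrate: 64 mg × (151 mL / 1000 mL) = 9.66 mg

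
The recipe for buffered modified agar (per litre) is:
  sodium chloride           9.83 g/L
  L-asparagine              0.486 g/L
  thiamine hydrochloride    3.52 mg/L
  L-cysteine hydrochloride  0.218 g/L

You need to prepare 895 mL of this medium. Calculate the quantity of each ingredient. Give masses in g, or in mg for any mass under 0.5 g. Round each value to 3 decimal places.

Working volume: 895 mL = 0.895 L.
sodium chloride: 9.83 g/L × 0.895 L = 8.798 g
L-asparagine: 0.486 g/L × 0.895 L = 0.43497 g = 434.970 mg
thiamine hydrochloride: 3.52 mg/L × 0.895 L = 3.150 mg
L-cysteine hydrochloride: 0.218 g/L × 0.895 L = 0.19511 g = 195.110 mg

sodium chloride 8.798 g; L-asparagine 434.970 mg; thiamine hydrochloride 3.150 mg; L-cysteine hydrochloride 195.110 mg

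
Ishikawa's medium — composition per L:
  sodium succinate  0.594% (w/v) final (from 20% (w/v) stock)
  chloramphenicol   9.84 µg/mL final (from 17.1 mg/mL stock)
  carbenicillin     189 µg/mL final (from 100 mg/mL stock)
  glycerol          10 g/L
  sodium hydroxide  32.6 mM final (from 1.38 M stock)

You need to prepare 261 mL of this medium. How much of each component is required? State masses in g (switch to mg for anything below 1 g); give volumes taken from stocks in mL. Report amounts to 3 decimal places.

Working volume: 261 mL = 0.261 L.
sodium succinate: C1V1 = C2V2 → 0.594% ÷ 20% × 261 mL = 7.752 mL
chloramphenicol: V = C2·V2/C1 = 9.84 µg/mL × 261 mL ÷ 17100 µg/mL = 0.150 mL
carbenicillin: V = C2·V2/C1 = 189 µg/mL × 261 mL ÷ 100000 µg/mL = 0.493 mL
glycerol: 10 g/L × 0.261 L = 2.610 g
sodium hydroxide: C1V1 = C2V2 → 32.6 mM × 261 mL ÷ 1380 mM = 6.166 mL

sodium succinate 7.752 mL; chloramphenicol 0.150 mL; carbenicillin 0.493 mL; glycerol 2.610 g; sodium hydroxide 6.166 mL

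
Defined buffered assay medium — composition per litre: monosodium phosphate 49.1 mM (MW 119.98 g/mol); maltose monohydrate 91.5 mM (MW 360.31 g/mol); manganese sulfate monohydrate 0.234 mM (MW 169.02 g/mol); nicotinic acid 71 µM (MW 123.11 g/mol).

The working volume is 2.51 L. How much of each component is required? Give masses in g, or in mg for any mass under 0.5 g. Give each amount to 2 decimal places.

monosodium phosphate 14.79 g; maltose monohydrate 82.75 g; manganese sulfate monohydrate 99.27 mg; nicotinic acid 21.94 mg

Scale factor relative to 1 L: 2.51.
monosodium phosphate: 49.1 mmol/L × 119.98 g/mol × 2.51 L ÷ 1000 = 14.79 g
maltose monohydrate: 91.5 mmol/L × 360.31 g/mol × 2.51 L ÷ 1000 = 82.75 g
manganese sulfate monohydrate: 0.234 mmol/L × 169.02 mg/mmol × 2.51 L = 99.27 mg
nicotinic acid: 71 µmol/L × 123.11 g/mol × 2.51 L ÷ 1000 = 21.94 mg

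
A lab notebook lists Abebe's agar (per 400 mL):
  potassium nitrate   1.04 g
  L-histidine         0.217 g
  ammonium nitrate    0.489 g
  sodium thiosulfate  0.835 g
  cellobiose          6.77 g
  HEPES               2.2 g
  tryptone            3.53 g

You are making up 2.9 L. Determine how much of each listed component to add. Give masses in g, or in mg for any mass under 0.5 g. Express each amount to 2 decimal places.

potassium nitrate 7.54 g; L-histidine 1.57 g; ammonium nitrate 3.55 g; sodium thiosulfate 6.05 g; cellobiose 49.08 g; HEPES 15.95 g; tryptone 25.59 g

Scale factor = 2900 mL / 400 mL = 7.25.
potassium nitrate: 1.04 g × (2900 mL / 400 mL) = 7.54 g
L-histidine: 0.217 g × (2900 mL / 400 mL) = 1.57 g
ammonium nitrate: 0.489 g × (2900 mL / 400 mL) = 3.55 g
sodium thiosulfate: 0.835 g × (2900 mL / 400 mL) = 6.05 g
cellobiose: 6.77 g × (2900 mL / 400 mL) = 49.08 g
HEPES: 2.2 g × (2900 mL / 400 mL) = 15.95 g
tryptone: 3.53 g × (2900 mL / 400 mL) = 25.59 g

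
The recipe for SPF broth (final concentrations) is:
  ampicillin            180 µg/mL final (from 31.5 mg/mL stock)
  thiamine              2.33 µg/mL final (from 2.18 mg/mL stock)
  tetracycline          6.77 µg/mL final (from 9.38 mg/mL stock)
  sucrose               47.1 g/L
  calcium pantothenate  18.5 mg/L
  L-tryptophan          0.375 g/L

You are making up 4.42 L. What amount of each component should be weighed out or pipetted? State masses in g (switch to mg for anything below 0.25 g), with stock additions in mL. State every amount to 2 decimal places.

Working volume: 4.42 L.
ampicillin: dilute stock: 180 µg/mL × 4420 mL ÷ 31500 µg/mL = 25.26 mL
thiamine: C1V1 = C2V2 → 2.33 µg/mL × 4420 mL ÷ 2180 µg/mL = 4.72 mL
tetracycline: V = C2·V2/C1 = 6.77 µg/mL × 4420 mL ÷ 9380 µg/mL = 3.19 mL
sucrose: 47.1 g/L × 4.42 L = 208.18 g
calcium pantothenate: 18.5 mg/L × 4.42 L = 81.77 mg
L-tryptophan: 0.375 g/L × 4.42 L = 1.66 g

ampicillin 25.26 mL; thiamine 4.72 mL; tetracycline 3.19 mL; sucrose 208.18 g; calcium pantothenate 81.77 mg; L-tryptophan 1.66 g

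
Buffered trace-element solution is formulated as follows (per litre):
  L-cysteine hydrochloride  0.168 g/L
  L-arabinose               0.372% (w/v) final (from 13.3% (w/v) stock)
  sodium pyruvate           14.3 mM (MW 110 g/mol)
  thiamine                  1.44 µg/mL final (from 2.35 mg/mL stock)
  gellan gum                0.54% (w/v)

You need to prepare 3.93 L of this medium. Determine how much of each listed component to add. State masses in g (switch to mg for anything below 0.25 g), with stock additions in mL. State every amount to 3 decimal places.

Scale factor relative to 1 L: 3.93.
L-cysteine hydrochloride: 0.168 g/L × 3.93 L = 0.660 g
L-arabinose: V = C2·V2/C1 = 0.372% ÷ 13.3% × 3930 mL = 109.922 mL
sodium pyruvate: 14.3 mmol/L × 110 g/mol × 3.93 L ÷ 1000 = 6.182 g
thiamine: C1V1 = C2V2 → 1.44 µg/mL × 3930 mL ÷ 2350 µg/mL = 2.408 mL
gellan gum: 0.54 g per 100 mL × 3930 mL ÷ 100 = 21.222 g

L-cysteine hydrochloride 0.660 g; L-arabinose 109.922 mL; sodium pyruvate 6.182 g; thiamine 2.408 mL; gellan gum 21.222 g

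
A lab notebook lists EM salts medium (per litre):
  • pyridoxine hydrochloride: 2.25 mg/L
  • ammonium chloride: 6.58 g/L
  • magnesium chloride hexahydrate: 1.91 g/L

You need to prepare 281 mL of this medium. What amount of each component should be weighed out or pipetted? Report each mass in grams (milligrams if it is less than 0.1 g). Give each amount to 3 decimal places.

pyridoxine hydrochloride 0.632 mg; ammonium chloride 1.849 g; magnesium chloride hexahydrate 0.537 g

Target volume = 281 mL = 0.281 L.
pyridoxine hydrochloride: 2.25 mg/L × 0.281 L = 0.632 mg
ammonium chloride: 6.58 g/L × 0.281 L = 1.849 g
magnesium chloride hexahydrate: 1.91 g/L × 0.281 L = 0.537 g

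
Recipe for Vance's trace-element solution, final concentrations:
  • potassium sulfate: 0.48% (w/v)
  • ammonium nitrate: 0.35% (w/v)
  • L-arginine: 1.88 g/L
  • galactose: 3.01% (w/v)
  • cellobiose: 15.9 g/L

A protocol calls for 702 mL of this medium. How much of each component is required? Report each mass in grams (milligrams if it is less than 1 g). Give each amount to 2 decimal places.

Scale factor relative to 1 L: 0.702.
potassium sulfate: 0.48 g per 100 mL × 702 mL ÷ 100 = 3.37 g
ammonium nitrate: 0.35% w/v = 3.5 g/L → 3.5 × 0.702 L = 2.46 g
L-arginine: 1.88 g/L × 0.702 L = 1.32 g
galactose: 3.01 g per 100 mL × 702 mL ÷ 100 = 21.13 g
cellobiose: 15.9 g/L × 0.702 L = 11.16 g

potassium sulfate 3.37 g; ammonium nitrate 2.46 g; L-arginine 1.32 g; galactose 21.13 g; cellobiose 11.16 g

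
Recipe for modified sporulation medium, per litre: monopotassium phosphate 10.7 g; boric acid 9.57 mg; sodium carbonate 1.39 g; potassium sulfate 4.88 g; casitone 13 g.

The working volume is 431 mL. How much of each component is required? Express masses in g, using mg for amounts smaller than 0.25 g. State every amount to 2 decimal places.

Scale factor = 431 mL / 1000 mL = 0.431.
monopotassium phosphate: 10.7 g × (431 mL / 1000 mL) = 4.61 g
boric acid: 9.57 mg × (431 mL / 1000 mL) = 4.12 mg
sodium carbonate: 1.39 g × (431 mL / 1000 mL) = 0.60 g
potassium sulfate: 4.88 g × (431 mL / 1000 mL) = 2.10 g
casitone: 13 g × (431 mL / 1000 mL) = 5.60 g

monopotassium phosphate 4.61 g; boric acid 4.12 mg; sodium carbonate 0.60 g; potassium sulfate 2.10 g; casitone 5.60 g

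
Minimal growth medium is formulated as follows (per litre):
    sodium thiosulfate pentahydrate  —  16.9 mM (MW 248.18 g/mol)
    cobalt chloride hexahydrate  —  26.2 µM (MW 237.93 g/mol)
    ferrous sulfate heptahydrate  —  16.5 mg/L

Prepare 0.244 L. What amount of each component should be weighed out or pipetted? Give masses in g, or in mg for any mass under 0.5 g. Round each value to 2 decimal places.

sodium thiosulfate pentahydrate 1.02 g; cobalt chloride hexahydrate 1.52 mg; ferrous sulfate heptahydrate 4.03 mg

Working volume: 0.244 L.
sodium thiosulfate pentahydrate: 16.9 mmol/L × 248.18 g/mol × 0.244 L ÷ 1000 = 1.02 g
cobalt chloride hexahydrate: 26.2 µmol/L × 237.93 g/mol × 0.244 L ÷ 1000 = 1.52 mg
ferrous sulfate heptahydrate: 16.5 mg/L × 0.244 L = 4.03 mg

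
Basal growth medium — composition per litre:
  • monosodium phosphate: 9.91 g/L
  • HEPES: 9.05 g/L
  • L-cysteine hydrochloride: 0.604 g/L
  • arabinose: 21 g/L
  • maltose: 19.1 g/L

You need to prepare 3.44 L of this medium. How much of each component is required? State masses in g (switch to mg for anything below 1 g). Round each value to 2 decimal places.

monosodium phosphate 34.09 g; HEPES 31.13 g; L-cysteine hydrochloride 2.08 g; arabinose 72.24 g; maltose 65.70 g

Working volume: 3.44 L.
monosodium phosphate: 9.91 g/L × 3.44 L = 34.09 g
HEPES: 9.05 g/L × 3.44 L = 31.13 g
L-cysteine hydrochloride: 0.604 g/L × 3.44 L = 2.08 g
arabinose: 21 g/L × 3.44 L = 72.24 g
maltose: 19.1 g/L × 3.44 L = 65.70 g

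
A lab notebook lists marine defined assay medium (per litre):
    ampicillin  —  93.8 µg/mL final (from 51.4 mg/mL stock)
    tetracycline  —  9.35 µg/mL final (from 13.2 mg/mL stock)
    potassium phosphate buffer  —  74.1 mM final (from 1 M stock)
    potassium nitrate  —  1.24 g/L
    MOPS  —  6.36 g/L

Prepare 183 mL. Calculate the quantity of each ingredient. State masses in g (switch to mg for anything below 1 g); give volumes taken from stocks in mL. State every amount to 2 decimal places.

Working volume: 183 mL = 0.183 L.
ampicillin: V = C2·V2/C1 = 93.8 µg/mL × 183 mL ÷ 51400 µg/mL = 0.33 mL
tetracycline: dilute stock: 9.35 µg/mL × 183 mL ÷ 13200 µg/mL = 0.13 mL
potassium phosphate buffer: C1V1 = C2V2 → 74.1 mM × 183 mL ÷ 1000 mM = 13.56 mL
potassium nitrate: 1.24 g/L × 0.183 L = 0.22692 g = 226.92 mg
MOPS: 6.36 g/L × 0.183 L = 1.16 g

ampicillin 0.33 mL; tetracycline 0.13 mL; potassium phosphate buffer 13.56 mL; potassium nitrate 226.92 mg; MOPS 1.16 g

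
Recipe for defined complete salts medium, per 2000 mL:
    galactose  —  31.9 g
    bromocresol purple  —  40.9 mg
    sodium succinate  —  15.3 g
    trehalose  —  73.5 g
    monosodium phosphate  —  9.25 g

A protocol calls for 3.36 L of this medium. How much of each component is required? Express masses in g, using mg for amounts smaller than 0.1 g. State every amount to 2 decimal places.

Ratio of target to recipe volume: 3360 / 2000 = 1.68.
galactose: 31.9 g × (3360 mL / 2000 mL) = 53.59 g
bromocresol purple: 40.9 mg × (3360 mL / 2000 mL) = 68.71 mg
sodium succinate: 15.3 g × (3360 mL / 2000 mL) = 25.70 g
trehalose: 73.5 g × (3360 mL / 2000 mL) = 123.48 g
monosodium phosphate: 9.25 g × (3360 mL / 2000 mL) = 15.54 g

galactose 53.59 g; bromocresol purple 68.71 mg; sodium succinate 25.70 g; trehalose 123.48 g; monosodium phosphate 15.54 g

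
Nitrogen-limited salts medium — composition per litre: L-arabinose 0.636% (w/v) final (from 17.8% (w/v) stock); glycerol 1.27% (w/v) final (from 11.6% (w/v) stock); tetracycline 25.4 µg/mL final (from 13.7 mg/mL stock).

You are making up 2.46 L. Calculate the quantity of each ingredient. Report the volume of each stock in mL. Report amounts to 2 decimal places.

Working volume: 2.46 L.
L-arabinose: C1V1 = C2V2 → 0.636% ÷ 17.8% × 2460 mL = 87.90 mL
glycerol: C1V1 = C2V2 → 1.27% ÷ 11.6% × 2460 mL = 269.33 mL
tetracycline: dilute stock: 25.4 µg/mL × 2460 mL ÷ 13700 µg/mL = 4.56 mL

L-arabinose 87.90 mL; glycerol 269.33 mL; tetracycline 4.56 mL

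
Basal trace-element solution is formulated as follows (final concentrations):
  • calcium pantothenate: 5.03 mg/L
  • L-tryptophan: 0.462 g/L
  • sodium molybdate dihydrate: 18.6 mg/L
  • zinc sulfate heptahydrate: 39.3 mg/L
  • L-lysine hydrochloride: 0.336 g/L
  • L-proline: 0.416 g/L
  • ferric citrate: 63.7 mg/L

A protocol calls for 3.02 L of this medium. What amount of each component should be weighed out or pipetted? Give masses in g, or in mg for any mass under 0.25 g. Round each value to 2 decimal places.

calcium pantothenate 15.19 mg; L-tryptophan 1.40 g; sodium molybdate dihydrate 56.17 mg; zinc sulfate heptahydrate 118.69 mg; L-lysine hydrochloride 1.01 g; L-proline 1.26 g; ferric citrate 192.37 mg

Scale factor relative to 1 L: 3.02.
calcium pantothenate: 5.03 mg/L × 3.02 L = 15.19 mg
L-tryptophan: 0.462 g/L × 3.02 L = 1.40 g
sodium molybdate dihydrate: 18.6 mg/L × 3.02 L = 56.17 mg
zinc sulfate heptahydrate: 39.3 mg/L × 3.02 L = 118.69 mg
L-lysine hydrochloride: 0.336 g/L × 3.02 L = 1.01 g
L-proline: 0.416 g/L × 3.02 L = 1.26 g
ferric citrate: 63.7 mg/L × 3.02 L = 192.37 mg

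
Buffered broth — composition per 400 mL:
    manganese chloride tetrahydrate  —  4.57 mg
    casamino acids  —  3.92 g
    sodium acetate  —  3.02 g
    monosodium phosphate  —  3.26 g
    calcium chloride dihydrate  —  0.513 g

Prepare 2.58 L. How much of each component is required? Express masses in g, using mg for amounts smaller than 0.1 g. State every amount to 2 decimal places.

manganese chloride tetrahydrate 29.48 mg; casamino acids 25.28 g; sodium acetate 19.48 g; monosodium phosphate 21.03 g; calcium chloride dihydrate 3.31 g

Scale factor = 2580 mL / 400 mL = 6.45.
manganese chloride tetrahydrate: 4.57 mg × (2580 mL / 400 mL) = 29.48 mg
casamino acids: 3.92 g × (2580 mL / 400 mL) = 25.28 g
sodium acetate: 3.02 g × (2580 mL / 400 mL) = 19.48 g
monosodium phosphate: 3.26 g × (2580 mL / 400 mL) = 21.03 g
calcium chloride dihydrate: 0.513 g × (2580 mL / 400 mL) = 3.31 g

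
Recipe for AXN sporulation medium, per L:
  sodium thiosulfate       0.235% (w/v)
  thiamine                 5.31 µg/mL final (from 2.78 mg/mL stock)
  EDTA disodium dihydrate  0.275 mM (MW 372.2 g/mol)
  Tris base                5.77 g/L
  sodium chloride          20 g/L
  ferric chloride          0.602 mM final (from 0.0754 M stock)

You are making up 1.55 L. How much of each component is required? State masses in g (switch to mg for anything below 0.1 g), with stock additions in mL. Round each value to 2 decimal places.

Scale factor relative to 1 L: 1.55.
sodium thiosulfate: 0.235% w/v = 2.35 g/L → 2.35 × 1.55 L = 3.64 g
thiamine: C1V1 = C2V2 → 5.31 µg/mL × 1550 mL ÷ 2780 µg/mL = 2.96 mL
EDTA disodium dihydrate: 0.275 mmol/L × 372.2 g/mol × 1.55 L ÷ 1000 = 0.16 g
Tris base: 5.77 g/L × 1.55 L = 8.94 g
sodium chloride: 20 g/L × 1.55 L = 31.00 g
ferric chloride: C1V1 = C2V2 → 0.602 mM × 1550 mL ÷ 75.4 mM = 12.38 mL

sodium thiosulfate 3.64 g; thiamine 2.96 mL; EDTA disodium dihydrate 0.16 g; Tris base 8.94 g; sodium chloride 31.00 g; ferric chloride 12.38 mL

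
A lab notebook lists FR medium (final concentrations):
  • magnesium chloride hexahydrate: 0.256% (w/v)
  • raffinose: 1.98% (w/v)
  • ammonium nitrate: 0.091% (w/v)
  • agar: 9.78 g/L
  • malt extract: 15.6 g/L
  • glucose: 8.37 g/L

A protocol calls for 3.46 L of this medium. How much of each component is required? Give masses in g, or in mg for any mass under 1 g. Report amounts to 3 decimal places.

Working volume: 3.46 L.
magnesium chloride hexahydrate: 0.256 g per 100 mL × 3460 mL ÷ 100 = 8.858 g
raffinose: 1.98% w/v = 19.8 g/L → 19.8 × 3.46 L = 68.508 g
ammonium nitrate: 0.091 g per 100 mL × 3460 mL ÷ 100 = 3.149 g
agar: 9.78 g/L × 3.46 L = 33.839 g
malt extract: 15.6 g/L × 3.46 L = 53.976 g
glucose: 8.37 g/L × 3.46 L = 28.960 g

magnesium chloride hexahydrate 8.858 g; raffinose 68.508 g; ammonium nitrate 3.149 g; agar 33.839 g; malt extract 53.976 g; glucose 28.960 g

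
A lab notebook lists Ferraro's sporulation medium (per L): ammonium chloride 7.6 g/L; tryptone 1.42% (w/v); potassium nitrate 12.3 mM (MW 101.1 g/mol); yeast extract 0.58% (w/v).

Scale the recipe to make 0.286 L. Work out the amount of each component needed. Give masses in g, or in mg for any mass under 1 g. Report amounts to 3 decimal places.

ammonium chloride 2.174 g; tryptone 4.061 g; potassium nitrate 355.650 mg; yeast extract 1.659 g

Working volume: 0.286 L.
ammonium chloride: 7.6 g/L × 0.286 L = 2.174 g
tryptone: 1.42 g per 100 mL × 286 mL ÷ 100 = 4.061 g
potassium nitrate: 12.3 mmol/L × 101.1 mg/mmol × 0.286 L = 355.650 mg
yeast extract: 0.58 g per 100 mL × 286 mL ÷ 100 = 1.659 g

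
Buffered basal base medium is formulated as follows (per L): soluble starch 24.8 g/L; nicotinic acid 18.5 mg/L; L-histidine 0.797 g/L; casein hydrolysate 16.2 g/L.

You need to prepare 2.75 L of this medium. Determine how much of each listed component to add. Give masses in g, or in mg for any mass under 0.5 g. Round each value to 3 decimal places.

Scale factor relative to 1 L: 2.75.
soluble starch: 24.8 g/L × 2.75 L = 68.200 g
nicotinic acid: 18.5 mg/L × 2.75 L = 50.875 mg
L-histidine: 0.797 g/L × 2.75 L = 2.192 g
casein hydrolysate: 16.2 g/L × 2.75 L = 44.550 g

soluble starch 68.200 g; nicotinic acid 50.875 mg; L-histidine 2.192 g; casein hydrolysate 44.550 g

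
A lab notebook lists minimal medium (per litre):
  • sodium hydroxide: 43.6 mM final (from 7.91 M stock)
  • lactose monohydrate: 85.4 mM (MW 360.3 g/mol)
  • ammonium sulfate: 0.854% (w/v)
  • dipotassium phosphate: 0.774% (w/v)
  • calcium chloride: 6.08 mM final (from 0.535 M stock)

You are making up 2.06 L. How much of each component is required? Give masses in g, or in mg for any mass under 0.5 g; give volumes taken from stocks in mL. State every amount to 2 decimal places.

sodium hydroxide 11.35 mL; lactose monohydrate 63.39 g; ammonium sulfate 17.59 g; dipotassium phosphate 15.94 g; calcium chloride 23.41 mL

Scale factor relative to 1 L: 2.06.
sodium hydroxide: V = C2·V2/C1 = 43.6 mM × 2060 mL ÷ 7910 mM = 11.35 mL
lactose monohydrate: 85.4 mmol/L × 360.3 g/mol × 2.06 L ÷ 1000 = 63.39 g
ammonium sulfate: 0.854 g per 100 mL × 2060 mL ÷ 100 = 17.59 g
dipotassium phosphate: 0.774% w/v = 7.74 g/L → 7.74 × 2.06 L = 15.94 g
calcium chloride: dilute stock: 6.08 mM × 2060 mL ÷ 535 mM = 23.41 mL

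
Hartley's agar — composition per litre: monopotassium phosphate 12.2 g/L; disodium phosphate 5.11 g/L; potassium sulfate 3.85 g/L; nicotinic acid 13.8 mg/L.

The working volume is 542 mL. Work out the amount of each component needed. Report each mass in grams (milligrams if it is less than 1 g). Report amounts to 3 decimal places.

monopotassium phosphate 6.612 g; disodium phosphate 2.770 g; potassium sulfate 2.087 g; nicotinic acid 7.480 mg

Scale factor relative to 1 L: 0.542.
monopotassium phosphate: 12.2 g/L × 0.542 L = 6.612 g
disodium phosphate: 5.11 g/L × 0.542 L = 2.770 g
potassium sulfate: 3.85 g/L × 0.542 L = 2.087 g
nicotinic acid: 13.8 mg/L × 0.542 L = 7.480 mg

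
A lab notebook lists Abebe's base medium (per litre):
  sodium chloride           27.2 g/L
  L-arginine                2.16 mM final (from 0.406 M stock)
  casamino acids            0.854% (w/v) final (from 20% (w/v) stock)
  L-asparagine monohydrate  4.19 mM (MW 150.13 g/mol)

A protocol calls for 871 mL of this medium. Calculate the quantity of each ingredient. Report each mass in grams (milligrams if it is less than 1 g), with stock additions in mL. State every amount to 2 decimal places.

sodium chloride 23.69 g; L-arginine 4.63 mL; casamino acids 37.19 mL; L-asparagine monohydrate 547.90 mg

Target volume = 871 mL = 0.871 L.
sodium chloride: 27.2 g/L × 0.871 L = 23.69 g
L-arginine: V = C2·V2/C1 = 2.16 mM × 871 mL ÷ 406 mM = 4.63 mL
casamino acids: C1V1 = C2V2 → 0.854% ÷ 20% × 871 mL = 37.19 mL
L-asparagine monohydrate: 4.19 mmol/L × 150.13 mg/mmol × 0.871 L = 547.90 mg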